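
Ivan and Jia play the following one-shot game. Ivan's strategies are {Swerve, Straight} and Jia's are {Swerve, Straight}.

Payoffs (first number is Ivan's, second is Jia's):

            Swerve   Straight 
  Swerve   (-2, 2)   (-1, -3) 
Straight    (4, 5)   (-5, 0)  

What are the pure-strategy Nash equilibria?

(Straight, Swerve)

(Swerve, Swerve): Ivan prefers Straight (4 > -2) — not an equilibrium.
(Swerve, Straight): Jia prefers Swerve (2 > -3) — not an equilibrium.
(Straight, Swerve): Ivan gets 4 ≥ -2 from Swerve, and Jia gets 5 ≥ 0 from Straight — Nash equilibrium.
(Straight, Straight): Ivan prefers Swerve (-1 > -5); Jia prefers Swerve (5 > 0) — not an equilibrium.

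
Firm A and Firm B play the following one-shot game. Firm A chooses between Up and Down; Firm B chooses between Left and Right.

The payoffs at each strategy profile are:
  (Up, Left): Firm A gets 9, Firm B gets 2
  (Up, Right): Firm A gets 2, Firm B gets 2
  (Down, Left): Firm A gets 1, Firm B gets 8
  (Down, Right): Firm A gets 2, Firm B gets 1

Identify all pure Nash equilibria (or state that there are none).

(Up, Left) and (Up, Right)

(Up, Left): Firm A gets 9 ≥ 1 from Down, and Firm B gets 2 ≥ 2 from Right — Nash equilibrium.
(Up, Right): Firm A gets 2 ≥ 2 from Down, and Firm B gets 2 ≥ 2 from Left — Nash equilibrium.
(Down, Left): Firm A prefers Up (9 > 1) — not an equilibrium.
(Down, Right): Firm B prefers Left (8 > 1) — not an equilibrium.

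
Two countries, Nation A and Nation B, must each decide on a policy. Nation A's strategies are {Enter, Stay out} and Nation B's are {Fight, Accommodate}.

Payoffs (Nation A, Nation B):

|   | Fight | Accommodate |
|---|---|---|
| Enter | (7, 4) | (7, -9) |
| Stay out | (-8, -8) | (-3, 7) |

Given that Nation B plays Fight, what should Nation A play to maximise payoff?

Against Fight, Nation A earns 7 from Enter and -8 from Stay out.
So Enter is the best response.

Enter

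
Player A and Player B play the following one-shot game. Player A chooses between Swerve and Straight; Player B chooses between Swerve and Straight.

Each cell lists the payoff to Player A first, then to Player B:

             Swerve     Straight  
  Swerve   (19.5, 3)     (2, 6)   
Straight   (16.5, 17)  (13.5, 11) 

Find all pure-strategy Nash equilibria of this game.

none

(Swerve, Swerve): Player B prefers Straight (6 > 3) — not an equilibrium.
(Swerve, Straight): Player A prefers Straight (13.5 > 2) — not an equilibrium.
(Straight, Swerve): Player A prefers Swerve (19.5 > 16.5) — not an equilibrium.
(Straight, Straight): Player B prefers Swerve (17 > 11) — not an equilibrium.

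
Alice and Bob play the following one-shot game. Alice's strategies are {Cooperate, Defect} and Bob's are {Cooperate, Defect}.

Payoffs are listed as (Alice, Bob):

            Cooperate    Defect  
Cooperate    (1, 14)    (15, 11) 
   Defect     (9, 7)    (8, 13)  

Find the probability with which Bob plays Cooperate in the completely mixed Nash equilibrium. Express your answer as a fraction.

Let q be the probability that Bob plays Cooperate. In a completely mixed equilibrium, Alice must be indifferent between Cooperate and Defect.
Alice's expected payoff from Cooperate is q + 15(1−q); from Defect it is 9q + 8(1−q).
Setting these equal: −14q + 15 = q + 8, so q = 7/15.

7/15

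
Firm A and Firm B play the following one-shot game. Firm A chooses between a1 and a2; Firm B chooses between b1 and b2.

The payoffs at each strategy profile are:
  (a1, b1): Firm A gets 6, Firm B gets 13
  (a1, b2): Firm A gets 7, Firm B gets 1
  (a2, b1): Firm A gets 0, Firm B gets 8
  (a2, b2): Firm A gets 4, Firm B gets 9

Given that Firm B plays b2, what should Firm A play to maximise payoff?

a1

Against b2, Firm A earns 7 from a1 and 4 from a2.
So a1 is the best response.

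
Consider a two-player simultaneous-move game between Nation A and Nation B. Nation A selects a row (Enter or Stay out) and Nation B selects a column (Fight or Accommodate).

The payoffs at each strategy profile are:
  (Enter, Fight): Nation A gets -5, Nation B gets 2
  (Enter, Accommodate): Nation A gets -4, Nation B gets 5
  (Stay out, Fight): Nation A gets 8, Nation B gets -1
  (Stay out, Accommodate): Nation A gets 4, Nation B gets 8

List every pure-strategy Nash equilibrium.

(Enter, Fight): Nation A prefers Stay out (8 > -5); Nation B prefers Accommodate (5 > 2) — not an equilibrium.
(Enter, Accommodate): Nation A prefers Stay out (4 > -4) — not an equilibrium.
(Stay out, Fight): Nation B prefers Accommodate (8 > -1) — not an equilibrium.
(Stay out, Accommodate): Nation A gets 4 ≥ -4 from Enter, and Nation B gets 8 ≥ -1 from Fight — Nash equilibrium.

(Stay out, Accommodate)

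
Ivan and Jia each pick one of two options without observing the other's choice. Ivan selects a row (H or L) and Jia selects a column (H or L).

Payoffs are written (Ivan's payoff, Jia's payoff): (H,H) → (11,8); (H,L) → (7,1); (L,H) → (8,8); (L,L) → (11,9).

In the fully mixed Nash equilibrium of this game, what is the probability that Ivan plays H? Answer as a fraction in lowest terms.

1/8

Let p be the probability that Ivan plays H. In a completely mixed equilibrium, Jia must be indifferent between H and L.
Jia's expected payoff from H is 8p + 8(1−p); from L it is p + 9(1−p).
Setting these equal: 8 = −8p + 9, so p = 1/8.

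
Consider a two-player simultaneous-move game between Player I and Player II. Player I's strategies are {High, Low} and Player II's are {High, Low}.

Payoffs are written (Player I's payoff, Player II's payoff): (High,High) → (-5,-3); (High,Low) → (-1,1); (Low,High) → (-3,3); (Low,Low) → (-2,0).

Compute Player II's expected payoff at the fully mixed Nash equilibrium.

First find x, the probability Player I plays High, from Player II's indifference between High and Low: −3x + 3(1−x) = x, giving x = 3/7.
Since Player II is indifferent in equilibrium, Player II's expected payoff equals the payoff from either column against (3/7, 4/7). Using High: −3(3/7) + 3(4/7) = 3/7.

3/7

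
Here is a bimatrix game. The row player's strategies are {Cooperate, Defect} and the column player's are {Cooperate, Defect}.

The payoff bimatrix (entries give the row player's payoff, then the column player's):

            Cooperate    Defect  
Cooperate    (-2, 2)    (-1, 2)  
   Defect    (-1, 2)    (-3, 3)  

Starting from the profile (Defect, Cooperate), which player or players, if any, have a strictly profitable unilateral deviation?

The column player

The row player at (Defect, Cooperate) earns -1; deviating to Cooperate yields -2 — not better.
The column player earns 2; deviating to Defect yields 3 — a strict improvement.
Only the column player has a strictly profitable deviation.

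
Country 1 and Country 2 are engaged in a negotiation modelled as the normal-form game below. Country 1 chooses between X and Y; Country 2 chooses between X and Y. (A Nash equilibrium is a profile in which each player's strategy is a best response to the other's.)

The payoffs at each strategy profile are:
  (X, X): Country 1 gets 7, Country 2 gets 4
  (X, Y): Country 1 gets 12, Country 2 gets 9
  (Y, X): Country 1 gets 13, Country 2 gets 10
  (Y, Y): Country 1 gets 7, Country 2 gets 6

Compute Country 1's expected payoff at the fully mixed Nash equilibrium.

107/11

First find q, the probability Country 2 plays X, from Country 1's indifference between X and Y: 7q + 12(1−q) = 13q + 7(1−q), giving q = 5/11.
Since Country 1 is indifferent in equilibrium, Country 1's expected payoff equals the payoff from either row against (5/11, 6/11). Using X: 7(5/11) + 12(6/11) = 107/11.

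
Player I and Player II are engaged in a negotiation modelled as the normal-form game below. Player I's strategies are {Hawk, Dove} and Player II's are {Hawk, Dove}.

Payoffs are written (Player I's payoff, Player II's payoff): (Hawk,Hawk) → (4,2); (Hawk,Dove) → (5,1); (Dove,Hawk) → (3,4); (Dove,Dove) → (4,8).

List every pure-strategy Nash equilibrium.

(Hawk, Hawk): Player I gets 4 ≥ 3 from Dove, and Player II gets 2 ≥ 1 from Dove — Nash equilibrium.
(Hawk, Dove): Player II prefers Hawk (2 > 1) — not an equilibrium.
(Dove, Hawk): Player I prefers Hawk (4 > 3); Player II prefers Dove (8 > 4) — not an equilibrium.
(Dove, Dove): Player I prefers Hawk (5 > 4) — not an equilibrium.

(Hawk, Hawk)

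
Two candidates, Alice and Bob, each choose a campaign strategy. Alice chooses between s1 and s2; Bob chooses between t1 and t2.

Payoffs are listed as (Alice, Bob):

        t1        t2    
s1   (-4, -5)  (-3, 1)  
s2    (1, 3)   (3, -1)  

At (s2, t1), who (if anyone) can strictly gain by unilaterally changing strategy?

Alice at (s2, t1) earns 1; deviating to s1 yields -4 — not better.
Bob earns 3; deviating to t2 yields -1 — not better.
Neither player can strictly improve; the profile is a Nash equilibrium.

Neither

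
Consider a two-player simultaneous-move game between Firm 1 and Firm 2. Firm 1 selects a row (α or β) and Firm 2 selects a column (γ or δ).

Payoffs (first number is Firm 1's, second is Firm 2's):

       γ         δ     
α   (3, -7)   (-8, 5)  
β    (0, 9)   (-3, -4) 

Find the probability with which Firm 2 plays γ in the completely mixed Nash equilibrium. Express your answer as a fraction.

5/8

Let c be the probability that Firm 2 plays γ. In a completely mixed equilibrium, Firm 1 must be indifferent between α and β.
Firm 1's expected payoff from α is 3c − 8(1−c); from β it is −3(1−c).
Setting these equal: 11c − 8 = 3c − 3, so c = 5/8.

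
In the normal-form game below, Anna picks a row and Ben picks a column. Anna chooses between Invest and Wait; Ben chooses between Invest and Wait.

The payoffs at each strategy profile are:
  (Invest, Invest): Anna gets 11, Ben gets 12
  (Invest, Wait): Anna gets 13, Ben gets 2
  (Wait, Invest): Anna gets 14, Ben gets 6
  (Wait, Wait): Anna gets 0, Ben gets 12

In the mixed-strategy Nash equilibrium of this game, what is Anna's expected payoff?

First find q, the probability Ben plays Invest, from Anna's indifference between Invest and Wait: 11q + 13(1−q) = 14q, giving q = 13/16.
Since Anna is indifferent in equilibrium, Anna's expected payoff equals the payoff from either row against (13/16, 3/16). Using Invest: 11(13/16) + 13(3/16) = 91/8.

91/8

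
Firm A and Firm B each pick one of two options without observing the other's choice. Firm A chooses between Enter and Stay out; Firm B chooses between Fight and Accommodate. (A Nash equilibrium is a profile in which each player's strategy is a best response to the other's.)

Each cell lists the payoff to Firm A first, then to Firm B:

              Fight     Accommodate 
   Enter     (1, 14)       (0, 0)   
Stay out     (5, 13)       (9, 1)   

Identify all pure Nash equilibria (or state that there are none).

(Stay out, Fight)

(Enter, Fight): Firm A prefers Stay out (5 > 1) — not an equilibrium.
(Enter, Accommodate): Firm A prefers Stay out (9 > 0); Firm B prefers Fight (14 > 0) — not an equilibrium.
(Stay out, Fight): Firm A gets 5 ≥ 1 from Enter, and Firm B gets 13 ≥ 1 from Accommodate — Nash equilibrium.
(Stay out, Accommodate): Firm B prefers Fight (13 > 1) — not an equilibrium.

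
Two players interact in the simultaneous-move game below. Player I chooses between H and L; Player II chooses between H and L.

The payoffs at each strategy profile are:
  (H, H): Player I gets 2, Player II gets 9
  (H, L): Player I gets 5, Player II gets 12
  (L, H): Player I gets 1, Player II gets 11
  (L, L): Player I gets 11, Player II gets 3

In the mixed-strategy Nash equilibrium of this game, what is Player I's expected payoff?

17/7

First find q, the probability Player II plays H, from Player I's indifference between H and L: 2q + 5(1−q) = q + 11(1−q), giving q = 6/7.
Since Player I is indifferent in equilibrium, Player I's expected payoff equals the payoff from either row against (6/7, 1/7). Using H: 2(6/7) + 5(1/7) = 17/7.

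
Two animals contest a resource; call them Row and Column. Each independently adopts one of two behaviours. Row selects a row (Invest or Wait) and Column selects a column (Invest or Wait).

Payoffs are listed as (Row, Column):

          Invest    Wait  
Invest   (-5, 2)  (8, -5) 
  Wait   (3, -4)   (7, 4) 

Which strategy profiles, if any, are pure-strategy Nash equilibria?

none

(Invest, Invest): Row prefers Wait (3 > -5) — not an equilibrium.
(Invest, Wait): Column prefers Invest (2 > -5) — not an equilibrium.
(Wait, Invest): Column prefers Wait (4 > -4) — not an equilibrium.
(Wait, Wait): Row prefers Invest (8 > 7) — not an equilibrium.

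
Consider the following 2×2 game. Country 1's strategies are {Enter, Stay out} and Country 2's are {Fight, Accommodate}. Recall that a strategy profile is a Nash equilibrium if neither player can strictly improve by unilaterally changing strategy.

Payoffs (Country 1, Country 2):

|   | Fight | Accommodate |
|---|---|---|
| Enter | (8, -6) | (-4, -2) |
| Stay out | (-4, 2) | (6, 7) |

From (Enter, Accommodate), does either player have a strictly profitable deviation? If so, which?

Country 1 at (Enter, Accommodate) earns -4; deviating to Stay out yields 6 — a strict improvement.
Country 2 earns -2; deviating to Fight yields -6 — not better.
Only Country 1 has a strictly profitable deviation.

Country 1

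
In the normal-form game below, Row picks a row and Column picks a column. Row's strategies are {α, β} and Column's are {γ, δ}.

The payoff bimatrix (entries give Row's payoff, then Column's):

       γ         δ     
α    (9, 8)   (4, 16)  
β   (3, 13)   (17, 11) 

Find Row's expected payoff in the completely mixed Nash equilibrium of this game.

141/19

First find q, the probability Column plays γ, from Row's indifference between α and β: 9q + 4(1−q) = 3q + 17(1−q), giving q = 13/19.
Since Row is indifferent in equilibrium, Row's expected payoff equals the payoff from either row against (13/19, 6/19). Using α: 9(13/19) + 4(6/19) = 141/19.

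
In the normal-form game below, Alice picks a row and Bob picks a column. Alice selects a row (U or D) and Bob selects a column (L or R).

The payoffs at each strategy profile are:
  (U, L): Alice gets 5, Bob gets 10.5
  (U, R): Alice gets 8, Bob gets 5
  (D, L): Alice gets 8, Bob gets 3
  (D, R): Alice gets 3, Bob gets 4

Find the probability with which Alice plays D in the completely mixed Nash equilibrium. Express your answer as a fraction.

11/13

Let r be the probability that Alice plays U. In a completely mixed equilibrium, Bob must be indifferent between L and R.
Bob's expected payoff from L is 10.5r + 3(1−r); from R it is 5r + 4(1−r).
Setting these equal: 7.5r + 3 = r + 4, so r = 2/13.
Therefore Alice plays D with probability 1 − 2/13 = 11/13.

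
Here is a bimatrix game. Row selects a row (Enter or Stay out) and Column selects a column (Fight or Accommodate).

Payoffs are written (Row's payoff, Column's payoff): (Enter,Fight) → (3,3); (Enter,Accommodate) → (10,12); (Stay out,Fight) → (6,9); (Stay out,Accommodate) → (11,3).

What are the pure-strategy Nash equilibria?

(Enter, Fight): Row prefers Stay out (6 > 3); Column prefers Accommodate (12 > 3) — not an equilibrium.
(Enter, Accommodate): Row prefers Stay out (11 > 10) — not an equilibrium.
(Stay out, Fight): Row gets 6 ≥ 3 from Enter, and Column gets 9 ≥ 3 from Accommodate — Nash equilibrium.
(Stay out, Accommodate): Column prefers Fight (9 > 3) — not an equilibrium.

(Stay out, Fight)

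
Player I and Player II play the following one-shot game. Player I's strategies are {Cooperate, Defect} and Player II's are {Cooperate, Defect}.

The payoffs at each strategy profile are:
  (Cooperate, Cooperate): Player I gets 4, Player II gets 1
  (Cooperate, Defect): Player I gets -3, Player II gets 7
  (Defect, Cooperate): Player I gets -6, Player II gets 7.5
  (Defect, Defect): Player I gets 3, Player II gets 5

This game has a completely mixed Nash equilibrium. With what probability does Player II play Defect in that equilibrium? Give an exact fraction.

5/8

Let y be the probability that Player II plays Cooperate. In a completely mixed equilibrium, Player I must be indifferent between Cooperate and Defect.
Player I's expected payoff from Cooperate is 4y − 3(1−y); from Defect it is −6y + 3(1−y).
Setting these equal: 7y − 3 = −9y + 3, so y = 3/8.
Therefore Player II plays Defect with probability 1 − 3/8 = 5/8.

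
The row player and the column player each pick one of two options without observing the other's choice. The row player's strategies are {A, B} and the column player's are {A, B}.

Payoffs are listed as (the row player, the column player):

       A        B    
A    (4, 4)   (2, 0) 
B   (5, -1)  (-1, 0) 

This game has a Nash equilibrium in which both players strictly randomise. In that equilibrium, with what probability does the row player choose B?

4/5

Let x be the probability that the row player plays A. In a completely mixed equilibrium, the column player must be indifferent between A and B.
The column player's expected payoff from A is 4x − (1−x); from B it is 0.
Setting these equal: 5x − 1 = 0, so x = 1/5.
Therefore the row player plays B with probability 1 − 1/5 = 4/5.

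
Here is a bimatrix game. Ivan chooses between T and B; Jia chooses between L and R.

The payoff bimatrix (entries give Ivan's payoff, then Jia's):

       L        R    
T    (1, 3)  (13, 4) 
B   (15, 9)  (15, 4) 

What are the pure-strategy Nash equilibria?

(T, L): Ivan prefers B (15 > 1); Jia prefers R (4 > 3) — not an equilibrium.
(T, R): Ivan prefers B (15 > 13) — not an equilibrium.
(B, L): Ivan gets 15 ≥ 1 from T, and Jia gets 9 ≥ 4 from R — Nash equilibrium.
(B, R): Jia prefers L (9 > 4) — not an equilibrium.

(B, L)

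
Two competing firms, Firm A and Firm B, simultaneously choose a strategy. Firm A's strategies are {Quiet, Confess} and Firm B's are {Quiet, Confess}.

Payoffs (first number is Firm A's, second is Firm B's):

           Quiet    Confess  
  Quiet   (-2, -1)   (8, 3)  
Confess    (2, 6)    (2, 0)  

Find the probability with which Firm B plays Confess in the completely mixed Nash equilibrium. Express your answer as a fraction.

Let y be the probability that Firm B plays Quiet. In a completely mixed equilibrium, Firm A must be indifferent between Quiet and Confess.
Firm A's expected payoff from Quiet is −2y + 8(1−y); from Confess it is 2y + 2(1−y).
Setting these equal: −10y + 8 = 2, so y = 3/5.
Therefore Firm B plays Confess with probability 1 − 3/5 = 2/5.

2/5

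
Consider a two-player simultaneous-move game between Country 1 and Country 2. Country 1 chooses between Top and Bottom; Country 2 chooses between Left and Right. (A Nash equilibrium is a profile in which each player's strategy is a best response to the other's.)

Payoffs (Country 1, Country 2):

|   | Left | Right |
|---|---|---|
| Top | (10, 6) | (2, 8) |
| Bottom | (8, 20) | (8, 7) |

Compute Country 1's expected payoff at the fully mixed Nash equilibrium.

First find q, the probability Country 2 plays Left, from Country 1's indifference between Top and Bottom: 10q + 2(1−q) = 8q + 8(1−q), giving q = 3/4.
Since Country 1 is indifferent in equilibrium, Country 1's expected payoff equals the payoff from either row against (3/4, 1/4). Using Top: 10(3/4) + 2(1/4) = 8.

8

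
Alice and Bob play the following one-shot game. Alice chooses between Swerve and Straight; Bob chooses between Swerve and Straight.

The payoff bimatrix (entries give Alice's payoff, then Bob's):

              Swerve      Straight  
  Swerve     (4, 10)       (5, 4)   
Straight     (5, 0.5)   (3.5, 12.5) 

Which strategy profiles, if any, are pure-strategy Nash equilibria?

(Swerve, Swerve): Alice prefers Straight (5 > 4) — not an equilibrium.
(Swerve, Straight): Bob prefers Swerve (10 > 4) — not an equilibrium.
(Straight, Swerve): Bob prefers Straight (12.5 > 0.5) — not an equilibrium.
(Straight, Straight): Alice prefers Swerve (5 > 3.5) — not an equilibrium.

none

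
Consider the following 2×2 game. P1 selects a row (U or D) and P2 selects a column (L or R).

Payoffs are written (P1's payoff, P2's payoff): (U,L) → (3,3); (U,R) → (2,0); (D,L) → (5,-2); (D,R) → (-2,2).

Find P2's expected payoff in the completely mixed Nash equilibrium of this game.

6/7

First find x, the probability P1 plays U, from P2's indifference between L and R: 3x − 2(1−x) = 2(1−x), giving x = 4/7.
Since P2 is indifferent in equilibrium, P2's expected payoff equals the payoff from either column against (4/7, 3/7). Using L: 3(4/7) − 2(3/7) = 6/7.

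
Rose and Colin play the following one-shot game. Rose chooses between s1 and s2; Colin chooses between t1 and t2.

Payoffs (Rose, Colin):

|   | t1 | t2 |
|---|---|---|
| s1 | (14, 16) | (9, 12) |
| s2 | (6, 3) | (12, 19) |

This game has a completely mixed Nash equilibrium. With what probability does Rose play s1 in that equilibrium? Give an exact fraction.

Let p be the probability that Rose plays s1. In a completely mixed equilibrium, Colin must be indifferent between t1 and t2.
Colin's expected payoff from t1 is 16p + 3(1−p); from t2 it is 12p + 19(1−p).
Setting these equal: 13p + 3 = −7p + 19, so p = 4/5.

4/5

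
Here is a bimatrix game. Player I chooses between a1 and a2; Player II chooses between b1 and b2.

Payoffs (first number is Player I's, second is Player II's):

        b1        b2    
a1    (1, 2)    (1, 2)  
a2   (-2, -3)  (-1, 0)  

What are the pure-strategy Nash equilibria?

(a1, b1) and (a1, b2)

(a1, b1): Player I gets 1 ≥ -2 from a2, and Player II gets 2 ≥ 2 from b2 — Nash equilibrium.
(a1, b2): Player I gets 1 ≥ -1 from a2, and Player II gets 2 ≥ 2 from b1 — Nash equilibrium.
(a2, b1): Player I prefers a1 (1 > -2); Player II prefers b2 (0 > -3) — not an equilibrium.
(a2, b2): Player I prefers a1 (1 > -1) — not an equilibrium.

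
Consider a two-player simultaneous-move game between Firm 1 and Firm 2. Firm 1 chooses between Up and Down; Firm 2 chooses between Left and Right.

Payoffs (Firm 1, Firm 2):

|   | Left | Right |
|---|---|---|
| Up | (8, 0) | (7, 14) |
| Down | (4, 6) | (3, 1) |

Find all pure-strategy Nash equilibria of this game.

(Up, Left): Firm 2 prefers Right (14 > 0) — not an equilibrium.
(Up, Right): Firm 1 gets 7 ≥ 3 from Down, and Firm 2 gets 14 ≥ 0 from Left — Nash equilibrium.
(Down, Left): Firm 1 prefers Up (8 > 4) — not an equilibrium.
(Down, Right): Firm 1 prefers Up (7 > 3); Firm 2 prefers Left (6 > 1) — not an equilibrium.

(Up, Right)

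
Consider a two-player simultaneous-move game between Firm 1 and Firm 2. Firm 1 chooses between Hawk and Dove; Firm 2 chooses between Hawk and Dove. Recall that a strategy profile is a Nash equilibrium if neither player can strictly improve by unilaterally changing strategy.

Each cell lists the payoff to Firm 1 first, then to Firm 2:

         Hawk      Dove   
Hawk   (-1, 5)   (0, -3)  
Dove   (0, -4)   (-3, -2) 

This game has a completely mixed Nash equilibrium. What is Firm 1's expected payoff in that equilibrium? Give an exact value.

-3/4

First find y, the probability Firm 2 plays Hawk, from Firm 1's indifference between Hawk and Dove: −y = −3(1−y), giving y = 3/4.
Since Firm 1 is indifferent in equilibrium, Firm 1's expected payoff equals the payoff from either row against (3/4, 1/4). Using Hawk: −(3/4) = -3/4.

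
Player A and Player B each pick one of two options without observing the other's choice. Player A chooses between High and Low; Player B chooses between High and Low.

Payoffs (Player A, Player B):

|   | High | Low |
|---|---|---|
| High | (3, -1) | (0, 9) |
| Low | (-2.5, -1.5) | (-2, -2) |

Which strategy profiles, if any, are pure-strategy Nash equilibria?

(High, Low)

(High, High): Player B prefers Low (9 > -1) — not an equilibrium.
(High, Low): Player A gets 0 ≥ -2 from Low, and Player B gets 9 ≥ -1 from High — Nash equilibrium.
(Low, High): Player A prefers High (3 > -2.5) — not an equilibrium.
(Low, Low): Player A prefers High (0 > -2); Player B prefers High (-1.5 > -2) — not an equilibrium.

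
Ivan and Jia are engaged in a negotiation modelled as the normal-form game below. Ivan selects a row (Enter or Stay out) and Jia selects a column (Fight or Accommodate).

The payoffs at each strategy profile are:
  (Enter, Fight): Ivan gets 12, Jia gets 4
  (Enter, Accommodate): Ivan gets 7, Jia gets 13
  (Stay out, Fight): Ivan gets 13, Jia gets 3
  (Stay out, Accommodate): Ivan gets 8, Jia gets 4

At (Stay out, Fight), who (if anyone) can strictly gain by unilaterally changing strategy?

Jia

Ivan at (Stay out, Fight) earns 13; deviating to Enter yields 12 — not better.
Jia earns 3; deviating to Accommodate yields 4 — a strict improvement.
Only Jia has a strictly profitable deviation.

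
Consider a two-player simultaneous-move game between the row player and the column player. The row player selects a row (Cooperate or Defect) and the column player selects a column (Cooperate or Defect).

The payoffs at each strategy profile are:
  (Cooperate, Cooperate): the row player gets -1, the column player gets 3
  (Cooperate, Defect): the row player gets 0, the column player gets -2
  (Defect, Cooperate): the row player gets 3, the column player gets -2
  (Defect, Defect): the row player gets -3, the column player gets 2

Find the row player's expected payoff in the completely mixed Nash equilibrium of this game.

-3/7

First find q, the probability the column player plays Cooperate, from the row player's indifference between Cooperate and Defect: −q = 3q − 3(1−q), giving q = 3/7.
Since the row player is indifferent in equilibrium, the row player's expected payoff equals the payoff from either row against (3/7, 4/7). Using Cooperate: −(3/7) = -3/7.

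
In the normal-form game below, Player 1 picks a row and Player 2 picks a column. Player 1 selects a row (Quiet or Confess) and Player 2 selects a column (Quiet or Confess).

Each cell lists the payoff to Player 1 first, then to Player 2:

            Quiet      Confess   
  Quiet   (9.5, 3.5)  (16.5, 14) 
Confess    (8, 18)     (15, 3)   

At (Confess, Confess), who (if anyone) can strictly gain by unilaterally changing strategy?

Both

Player 1 at (Confess, Confess) earns 15; deviating to Quiet yields 16.5 — a strict improvement.
Player 2 earns 3; deviating to Quiet yields 18 — a strict improvement.
Both Player 1 and Player 2 have strictly profitable deviations.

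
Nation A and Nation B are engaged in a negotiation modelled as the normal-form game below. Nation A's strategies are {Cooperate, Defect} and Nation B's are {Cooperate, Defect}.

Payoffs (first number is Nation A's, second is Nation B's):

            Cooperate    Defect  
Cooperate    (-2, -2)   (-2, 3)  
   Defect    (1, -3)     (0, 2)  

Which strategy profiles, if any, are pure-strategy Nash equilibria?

(Cooperate, Cooperate): Nation A prefers Defect (1 > -2); Nation B prefers Defect (3 > -2) — not an equilibrium.
(Cooperate, Defect): Nation A prefers Defect (0 > -2) — not an equilibrium.
(Defect, Cooperate): Nation B prefers Defect (2 > -3) — not an equilibrium.
(Defect, Defect): Nation A gets 0 ≥ -2 from Cooperate, and Nation B gets 2 ≥ -3 from Cooperate — Nash equilibrium.

(Defect, Defect)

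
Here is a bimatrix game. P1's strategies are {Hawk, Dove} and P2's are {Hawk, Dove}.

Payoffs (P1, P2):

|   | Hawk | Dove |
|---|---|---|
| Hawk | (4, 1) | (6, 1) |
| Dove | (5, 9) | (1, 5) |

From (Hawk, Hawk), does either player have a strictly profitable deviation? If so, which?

P1

P1 at (Hawk, Hawk) earns 4; deviating to Dove yields 5 — a strict improvement.
P2 earns 1; deviating to Dove yields 1 — not better.
Only P1 has a strictly profitable deviation.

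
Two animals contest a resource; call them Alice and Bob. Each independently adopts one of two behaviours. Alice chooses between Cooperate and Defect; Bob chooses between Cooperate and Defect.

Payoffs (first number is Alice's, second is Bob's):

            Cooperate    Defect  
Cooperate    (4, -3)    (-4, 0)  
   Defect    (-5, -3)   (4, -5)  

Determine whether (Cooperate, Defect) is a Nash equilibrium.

At (Cooperate, Defect), Alice earns -4; switching to Defect would give 4, so Alice would deviate.
Bob earns 0; switching to Cooperate would give -3, so Bob has no profitable deviation.
Since at least one player can profitably deviate, this is not a Nash equilibrium.

No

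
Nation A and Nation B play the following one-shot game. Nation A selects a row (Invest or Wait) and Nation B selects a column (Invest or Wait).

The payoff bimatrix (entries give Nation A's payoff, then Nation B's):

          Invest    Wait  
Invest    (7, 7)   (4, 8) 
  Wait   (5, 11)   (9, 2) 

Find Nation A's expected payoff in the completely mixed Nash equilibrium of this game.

43/7

First find y, the probability Nation B plays Invest, from Nation A's indifference between Invest and Wait: 7y + 4(1−y) = 5y + 9(1−y), giving y = 5/7.
Since Nation A is indifferent in equilibrium, Nation A's expected payoff equals the payoff from either row against (5/7, 2/7). Using Invest: 7(5/7) + 4(2/7) = 43/7.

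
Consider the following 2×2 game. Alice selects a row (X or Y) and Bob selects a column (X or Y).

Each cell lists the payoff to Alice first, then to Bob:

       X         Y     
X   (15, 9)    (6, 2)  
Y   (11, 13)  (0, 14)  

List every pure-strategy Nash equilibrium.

(X, X): Alice gets 15 ≥ 11 from Y, and Bob gets 9 ≥ 2 from Y — Nash equilibrium.
(X, Y): Bob prefers X (9 > 2) — not an equilibrium.
(Y, X): Alice prefers X (15 > 11); Bob prefers Y (14 > 13) — not an equilibrium.
(Y, Y): Alice prefers X (6 > 0) — not an equilibrium.

(X, X)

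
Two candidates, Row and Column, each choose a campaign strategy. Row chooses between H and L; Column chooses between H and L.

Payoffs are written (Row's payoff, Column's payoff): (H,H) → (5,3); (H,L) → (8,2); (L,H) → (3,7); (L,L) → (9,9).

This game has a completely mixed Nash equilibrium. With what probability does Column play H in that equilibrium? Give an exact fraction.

1/3

Let c be the probability that Column plays H. In a completely mixed equilibrium, Row must be indifferent between H and L.
Row's expected payoff from H is 5c + 8(1−c); from L it is 3c + 9(1−c).
Setting these equal: −3c + 8 = −6c + 9, so c = 1/3.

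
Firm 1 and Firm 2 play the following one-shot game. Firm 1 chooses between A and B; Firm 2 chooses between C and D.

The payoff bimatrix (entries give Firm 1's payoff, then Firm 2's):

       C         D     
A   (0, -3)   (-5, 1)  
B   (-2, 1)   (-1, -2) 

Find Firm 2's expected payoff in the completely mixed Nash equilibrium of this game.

-5/7

First find p, the probability Firm 1 plays A, from Firm 2's indifference between C and D: −3p + (1−p) = p − 2(1−p), giving p = 3/7.
Since Firm 2 is indifferent in equilibrium, Firm 2's expected payoff equals the payoff from either column against (3/7, 4/7). Using C: −3(3/7) + (4/7) = -5/7.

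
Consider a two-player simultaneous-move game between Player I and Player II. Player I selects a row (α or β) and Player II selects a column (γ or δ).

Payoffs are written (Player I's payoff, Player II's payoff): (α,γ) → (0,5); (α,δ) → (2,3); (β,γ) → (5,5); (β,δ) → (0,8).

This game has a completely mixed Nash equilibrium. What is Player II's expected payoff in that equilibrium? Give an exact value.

First find x, the probability Player I plays α, from Player II's indifference between γ and δ: 5x + 5(1−x) = 3x + 8(1−x), giving x = 3/5.
Since Player II is indifferent in equilibrium, Player II's expected payoff equals the payoff from either column against (3/5, 2/5). Using γ: 5(3/5) + 5(2/5) = 5.

5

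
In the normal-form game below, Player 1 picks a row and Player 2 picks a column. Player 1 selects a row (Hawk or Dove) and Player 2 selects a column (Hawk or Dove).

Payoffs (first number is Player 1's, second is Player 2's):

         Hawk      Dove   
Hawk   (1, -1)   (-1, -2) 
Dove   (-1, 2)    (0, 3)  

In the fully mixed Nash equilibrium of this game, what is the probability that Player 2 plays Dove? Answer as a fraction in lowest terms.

2/3

Let c be the probability that Player 2 plays Hawk. In a completely mixed equilibrium, Player 1 must be indifferent between Hawk and Dove.
Player 1's expected payoff from Hawk is c − (1−c); from Dove it is −c.
Setting these equal: 2c − 1 = −c, so c = 1/3.
Therefore Player 2 plays Dove with probability 1 − 1/3 = 2/3.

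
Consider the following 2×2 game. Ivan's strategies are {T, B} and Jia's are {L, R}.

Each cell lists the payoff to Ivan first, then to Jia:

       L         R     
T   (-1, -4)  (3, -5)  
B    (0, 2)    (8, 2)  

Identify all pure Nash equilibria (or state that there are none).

(B, L) and (B, R)

(T, L): Ivan prefers B (0 > -1) — not an equilibrium.
(T, R): Ivan prefers B (8 > 3); Jia prefers L (-4 > -5) — not an equilibrium.
(B, L): Ivan gets 0 ≥ -1 from T, and Jia gets 2 ≥ 2 from R — Nash equilibrium.
(B, R): Ivan gets 8 ≥ 3 from T, and Jia gets 2 ≥ 2 from L — Nash equilibrium.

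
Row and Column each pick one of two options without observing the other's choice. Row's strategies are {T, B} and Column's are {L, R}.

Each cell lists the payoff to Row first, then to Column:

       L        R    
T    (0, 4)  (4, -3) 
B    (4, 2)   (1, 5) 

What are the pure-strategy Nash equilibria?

(T, L): Row prefers B (4 > 0) — not an equilibrium.
(T, R): Column prefers L (4 > -3) — not an equilibrium.
(B, L): Column prefers R (5 > 2) — not an equilibrium.
(B, R): Row prefers T (4 > 1) — not an equilibrium.

none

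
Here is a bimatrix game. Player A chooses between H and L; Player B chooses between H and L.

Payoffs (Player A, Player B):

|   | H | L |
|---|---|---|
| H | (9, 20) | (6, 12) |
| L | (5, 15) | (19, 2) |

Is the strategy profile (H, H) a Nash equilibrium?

At (H, H), Player A earns 9; switching to L would give 5, so Player A has no profitable deviation.
Player B earns 20; switching to L would give 12, so Player B has no profitable deviation.
Neither player can gain by a unilateral deviation, so this profile is a Nash equilibrium.

Yes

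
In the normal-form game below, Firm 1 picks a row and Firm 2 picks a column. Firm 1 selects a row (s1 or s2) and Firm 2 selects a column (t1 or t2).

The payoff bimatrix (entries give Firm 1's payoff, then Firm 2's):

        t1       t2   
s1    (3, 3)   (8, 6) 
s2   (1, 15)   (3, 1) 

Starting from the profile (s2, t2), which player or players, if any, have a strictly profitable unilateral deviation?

Firm 1 at (s2, t2) earns 3; deviating to s1 yields 8 — a strict improvement.
Firm 2 earns 1; deviating to t1 yields 15 — a strict improvement.
Both Firm 1 and Firm 2 have strictly profitable deviations.

Both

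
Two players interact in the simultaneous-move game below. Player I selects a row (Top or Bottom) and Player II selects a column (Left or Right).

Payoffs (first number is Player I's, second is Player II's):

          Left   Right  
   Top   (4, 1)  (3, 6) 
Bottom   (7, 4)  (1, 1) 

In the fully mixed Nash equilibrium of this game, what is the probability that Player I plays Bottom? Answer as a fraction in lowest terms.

Let x be the probability that Player I plays Top. In a completely mixed equilibrium, Player II must be indifferent between Left and Right.
Player II's expected payoff from Left is x + 4(1−x); from Right it is 6x + (1−x).
Setting these equal: −3x + 4 = 5x + 1, so x = 3/8.
Therefore Player I plays Bottom with probability 1 − 3/8 = 5/8.

5/8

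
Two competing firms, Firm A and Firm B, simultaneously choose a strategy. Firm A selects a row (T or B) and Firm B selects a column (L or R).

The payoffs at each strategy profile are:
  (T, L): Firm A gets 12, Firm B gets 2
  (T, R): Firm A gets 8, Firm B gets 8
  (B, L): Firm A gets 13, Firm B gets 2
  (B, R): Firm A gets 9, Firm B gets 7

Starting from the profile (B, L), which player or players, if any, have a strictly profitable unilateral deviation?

Firm B

Firm A at (B, L) earns 13; deviating to T yields 12 — not better.
Firm B earns 2; deviating to R yields 7 — a strict improvement.
Only Firm B has a strictly profitable deviation.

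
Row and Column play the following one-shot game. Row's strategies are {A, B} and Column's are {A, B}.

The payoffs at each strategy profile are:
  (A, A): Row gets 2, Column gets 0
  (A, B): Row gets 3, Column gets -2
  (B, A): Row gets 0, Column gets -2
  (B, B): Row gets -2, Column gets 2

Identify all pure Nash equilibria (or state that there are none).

(A, A): Row gets 2 ≥ 0 from B, and Column gets 0 ≥ -2 from B — Nash equilibrium.
(A, B): Column prefers A (0 > -2) — not an equilibrium.
(B, A): Row prefers A (2 > 0); Column prefers B (2 > -2) — not an equilibrium.
(B, B): Row prefers A (3 > -2) — not an equilibrium.

(A, A)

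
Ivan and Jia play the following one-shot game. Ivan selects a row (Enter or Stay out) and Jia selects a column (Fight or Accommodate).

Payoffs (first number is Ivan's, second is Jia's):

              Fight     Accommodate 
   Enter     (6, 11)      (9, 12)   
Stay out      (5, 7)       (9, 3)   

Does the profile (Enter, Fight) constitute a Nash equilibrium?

No

At (Enter, Fight), Ivan earns 6; switching to Stay out would give 5, so Ivan has no profitable deviation.
Jia earns 11; switching to Accommodate would give 12, so Jia would deviate.
Since at least one player can profitably deviate, this is not a Nash equilibrium.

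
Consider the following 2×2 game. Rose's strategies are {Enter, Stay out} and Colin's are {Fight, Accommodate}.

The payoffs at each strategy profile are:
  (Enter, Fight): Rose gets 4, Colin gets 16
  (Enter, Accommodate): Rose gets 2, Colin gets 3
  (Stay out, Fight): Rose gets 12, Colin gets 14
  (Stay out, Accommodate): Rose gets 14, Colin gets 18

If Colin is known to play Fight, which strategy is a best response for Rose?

Stay out

Against Fight, Rose earns 4 from Enter and 12 from Stay out.
So Stay out is the best response.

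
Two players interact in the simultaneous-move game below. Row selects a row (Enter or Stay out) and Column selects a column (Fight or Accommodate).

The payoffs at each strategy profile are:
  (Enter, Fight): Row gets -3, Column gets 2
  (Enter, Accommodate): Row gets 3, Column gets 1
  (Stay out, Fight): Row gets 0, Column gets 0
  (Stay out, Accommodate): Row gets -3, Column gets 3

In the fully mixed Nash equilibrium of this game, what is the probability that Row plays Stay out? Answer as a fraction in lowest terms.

Let p be the probability that Row plays Enter. In a completely mixed equilibrium, Column must be indifferent between Fight and Accommodate.
Column's expected payoff from Fight is 2p; from Accommodate it is p + 3(1−p).
Setting these equal: 2p = −2p + 3, so p = 3/4.
Therefore Row plays Stay out with probability 1 − 3/4 = 1/4.

1/4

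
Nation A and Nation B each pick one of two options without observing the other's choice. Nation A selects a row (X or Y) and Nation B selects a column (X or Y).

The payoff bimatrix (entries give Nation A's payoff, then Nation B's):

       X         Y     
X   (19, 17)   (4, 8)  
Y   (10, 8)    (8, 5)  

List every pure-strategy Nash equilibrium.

(X, X)

(X, X): Nation A gets 19 ≥ 10 from Y, and Nation B gets 17 ≥ 8 from Y — Nash equilibrium.
(X, Y): Nation A prefers Y (8 > 4); Nation B prefers X (17 > 8) — not an equilibrium.
(Y, X): Nation A prefers X (19 > 10) — not an equilibrium.
(Y, Y): Nation B prefers X (8 > 5) — not an equilibrium.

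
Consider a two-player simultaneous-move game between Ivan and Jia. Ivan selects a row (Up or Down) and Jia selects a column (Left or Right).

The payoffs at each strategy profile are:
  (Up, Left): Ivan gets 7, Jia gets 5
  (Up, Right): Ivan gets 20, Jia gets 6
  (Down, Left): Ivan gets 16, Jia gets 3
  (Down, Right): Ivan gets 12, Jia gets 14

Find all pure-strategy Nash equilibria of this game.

(Up, Right)

(Up, Left): Ivan prefers Down (16 > 7); Jia prefers Right (6 > 5) — not an equilibrium.
(Up, Right): Ivan gets 20 ≥ 12 from Down, and Jia gets 6 ≥ 5 from Left — Nash equilibrium.
(Down, Left): Jia prefers Right (14 > 3) — not an equilibrium.
(Down, Right): Ivan prefers Up (20 > 12) — not an equilibrium.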